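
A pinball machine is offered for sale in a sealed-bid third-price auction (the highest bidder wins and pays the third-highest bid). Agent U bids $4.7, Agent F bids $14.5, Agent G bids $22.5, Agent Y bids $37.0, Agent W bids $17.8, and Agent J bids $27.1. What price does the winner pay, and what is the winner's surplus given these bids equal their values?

The winner pays $22.5 for a surplus of $14.5.

Ordered from highest: Agent Y $37.0 > Agent J $27.1 > Agent G $22.5 > Agent W $17.8 > Agent F $14.5 > Agent U $4.7.
Agent Y is the highest bidder, so Agent Y wins.
Under the third-price rule, the price is the third-highest bid: $22.5.
Surplus = $37.0 − $22.5 = $14.5.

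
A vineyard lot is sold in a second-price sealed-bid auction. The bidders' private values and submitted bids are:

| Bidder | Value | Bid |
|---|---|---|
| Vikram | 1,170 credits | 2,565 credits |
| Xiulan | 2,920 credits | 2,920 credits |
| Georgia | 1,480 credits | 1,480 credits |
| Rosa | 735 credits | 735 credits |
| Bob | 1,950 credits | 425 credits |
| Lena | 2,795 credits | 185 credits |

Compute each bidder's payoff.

Vikram 0 credits, Xiulan 355 credits, Georgia 0 credits, Rosa 0 credits, Bob 0 credits, Lena 0 credits.

Ordered from highest: Xiulan 2,920 credits, then Vikram 2,565 credits, then Georgia 1,480 credits, then Rosa 735 credits, then Bob 425 credits, then Lena 185 credits.
Xiulan has the top bid and wins; the price is the second-highest bid, 2,565 credits.
Xiulan's payoff = 2,920 credits − 2,565 credits = 355 credits. All other bidders lose, so their payoff is 0.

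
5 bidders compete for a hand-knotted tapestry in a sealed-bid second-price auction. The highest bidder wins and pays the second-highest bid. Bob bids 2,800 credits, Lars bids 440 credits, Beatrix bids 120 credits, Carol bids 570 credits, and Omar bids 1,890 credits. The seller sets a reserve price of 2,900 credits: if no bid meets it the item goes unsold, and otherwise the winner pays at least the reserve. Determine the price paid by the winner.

unsold

Sorted high to low: Bob 2,800 credits; Omar 1,890 credits; Carol 570 credits; Lars 440 credits; Beatrix 120 credits.
The top bid 2,800 credits is below the reserve 2,900 credits, so the item goes unsold and nothing is paid.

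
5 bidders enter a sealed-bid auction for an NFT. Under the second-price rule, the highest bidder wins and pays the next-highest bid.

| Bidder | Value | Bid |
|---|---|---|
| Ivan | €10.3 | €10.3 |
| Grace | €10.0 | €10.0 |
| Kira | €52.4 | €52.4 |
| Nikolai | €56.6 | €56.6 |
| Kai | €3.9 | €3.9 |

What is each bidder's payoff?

Sorted high to low: Nikolai €56.6 > Kira €52.4 > Ivan €10.3 > Grace €10.0 > Kai €3.9.
Nikolai has the top bid and wins; the price is the second-highest bid, €52.4.
Nikolai's payoff = €56.6 − €52.4 = €4.2. All other bidders lose, so their payoff is 0.

Ivan €0.0, Grace €0.0, Kira €0.0, Nikolai €4.2, Kai €0.0.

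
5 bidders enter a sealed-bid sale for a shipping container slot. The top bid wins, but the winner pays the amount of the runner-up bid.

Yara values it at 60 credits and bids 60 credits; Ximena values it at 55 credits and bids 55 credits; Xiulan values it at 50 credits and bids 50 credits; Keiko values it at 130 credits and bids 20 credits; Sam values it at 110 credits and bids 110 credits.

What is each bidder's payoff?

Sorted high to low: Sam 110 credits; Yara 60 credits; Ximena 55 credits; Xiulan 50 credits; Keiko 20 credits.
Sam has the top bid and wins; the price is the second-highest bid, 60 credits.
Sam's payoff = 110 credits − 60 credits = 50 credits. All other bidders lose, so their payoff is 0.

Payoffs: Yara 0 credits, Ximena 0 credits, Xiulan 0 credits, Keiko 0 credits, Sam 50 credits.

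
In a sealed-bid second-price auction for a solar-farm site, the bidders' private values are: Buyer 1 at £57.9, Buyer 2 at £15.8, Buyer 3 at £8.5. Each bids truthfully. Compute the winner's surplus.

Bids in descending order: Buyer 1 £57.9 > Buyer 2 £15.8 > Buyer 3 £8.5.
Buyer 1 wins with the top bid and pays the second-highest, £15.8.
Surplus = £57.9 − £15.8 = £42.1.

Winner's surplus: £42.1.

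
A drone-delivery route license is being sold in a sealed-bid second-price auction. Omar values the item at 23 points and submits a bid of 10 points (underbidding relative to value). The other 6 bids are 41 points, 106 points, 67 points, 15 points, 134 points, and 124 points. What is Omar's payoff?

Highest competing bid: 134 points.
Omar's bid 10 points is not the highest, so Omar loses, pays nothing, and earns zero payoff.

0 points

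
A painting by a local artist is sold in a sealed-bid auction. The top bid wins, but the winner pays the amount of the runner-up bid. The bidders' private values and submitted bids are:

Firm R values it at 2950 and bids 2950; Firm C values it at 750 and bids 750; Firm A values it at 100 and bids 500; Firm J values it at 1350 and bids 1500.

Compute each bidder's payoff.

Ranking the bids: Firm R 2950 > Firm J 1500 > Firm C 750 > Firm A 500.
Firm R has the top bid and wins; the price is the second-highest bid, 1500.
Firm R's payoff = 2950 − 1500 = 1450. All other bidders lose, so their payoff is 0.

Payoffs: Firm R 1450, Firm C 0, Firm A 0, Firm J 0.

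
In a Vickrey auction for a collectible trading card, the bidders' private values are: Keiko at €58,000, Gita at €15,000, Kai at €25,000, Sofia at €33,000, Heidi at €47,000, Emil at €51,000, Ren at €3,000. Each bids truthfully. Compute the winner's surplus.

Bids in descending order: Keiko €58,000, then Emil €51,000, then Heidi €47,000, then Sofia €33,000, then Kai €25,000, then Gita €15,000, then Ren €3,000.
Keiko wins with the top bid and pays the second-highest, €51,000.
Surplus = €58,000 − €51,000 = €7,000.

Winner's surplus: €7,000.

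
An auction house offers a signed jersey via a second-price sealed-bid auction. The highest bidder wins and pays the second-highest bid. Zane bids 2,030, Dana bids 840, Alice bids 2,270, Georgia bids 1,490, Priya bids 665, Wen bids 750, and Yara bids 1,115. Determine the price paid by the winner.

Ordered from highest: Alice 2,270; Zane 2,030; Georgia 1,490; Yara 1,115; Dana 840; Wen 750; Priya 665.
Alice has the highest bid, so Alice wins.
The second-highest bid is 2,030, so that is what Alice pays.

Price paid: 2,030.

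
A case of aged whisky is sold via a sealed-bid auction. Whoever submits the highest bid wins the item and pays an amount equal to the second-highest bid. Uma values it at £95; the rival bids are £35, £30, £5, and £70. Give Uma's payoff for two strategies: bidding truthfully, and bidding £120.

Truthful: £25; alternative: £25.

The highest competing bid is £70.
Bidding truthfully at £95: Uma has the top bid, wins, and pays the second-highest bid £70. Payoff = £95 − £70 = £25.
Bidding £120: Uma has the top bid, wins, and pays the second-highest bid £70. Payoff = £95 − £70 = £25.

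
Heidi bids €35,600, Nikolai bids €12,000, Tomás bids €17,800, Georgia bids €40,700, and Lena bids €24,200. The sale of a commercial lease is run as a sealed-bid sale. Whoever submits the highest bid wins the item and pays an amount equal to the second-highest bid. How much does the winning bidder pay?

The winner pays €35,600.

Bids in descending order: Georgia €40,700, then Heidi €35,600, then Lena €24,200, then Tomás €17,800, then Nikolai €12,000.
Georgia has the highest bid, so Georgia wins.
The second-highest bid is €35,600, so that is what Georgia pays.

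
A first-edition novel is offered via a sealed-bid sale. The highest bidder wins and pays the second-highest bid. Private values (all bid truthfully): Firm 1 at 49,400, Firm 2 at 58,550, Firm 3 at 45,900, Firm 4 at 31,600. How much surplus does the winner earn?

9,150

Bids in descending order: Firm 2 58,550; Firm 1 49,400; Firm 3 45,900; Firm 4 31,600.
Firm 2 wins with the top bid and pays the second-highest, 49,400.
Surplus = 58,550 − 49,400 = 9,150.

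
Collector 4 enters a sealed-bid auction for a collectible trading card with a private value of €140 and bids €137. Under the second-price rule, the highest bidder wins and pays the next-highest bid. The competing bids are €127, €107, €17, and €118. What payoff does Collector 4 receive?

Payoff = €13.

Highest competing bid: €127.
Collector 4's bid €137 is the highest overall, so Collector 4 wins and pays the second-highest bid, €127.
Payoff = value − price = €140 − €127 = €13.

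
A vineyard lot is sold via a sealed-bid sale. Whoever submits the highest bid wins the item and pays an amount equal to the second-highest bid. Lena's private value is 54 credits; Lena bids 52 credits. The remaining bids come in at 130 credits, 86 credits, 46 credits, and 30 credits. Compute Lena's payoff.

0 credits

Highest competing bid: 130 credits.
Lena's bid 52 credits is not the highest, so Lena loses, pays nothing, and earns zero payoff.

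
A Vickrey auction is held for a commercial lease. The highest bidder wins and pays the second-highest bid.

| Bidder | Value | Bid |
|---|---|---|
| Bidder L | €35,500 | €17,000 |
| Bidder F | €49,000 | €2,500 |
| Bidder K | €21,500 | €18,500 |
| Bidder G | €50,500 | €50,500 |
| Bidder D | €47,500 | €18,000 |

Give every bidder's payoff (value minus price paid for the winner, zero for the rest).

Bidder L €0, Bidder F €0, Bidder K €0, Bidder G €32,000, Bidder D €0.

Ordered from highest: Bidder G €50,500, then Bidder K €18,500, then Bidder D €18,000, then Bidder L €17,000, then Bidder F €2,500.
Bidder G has the top bid and wins; the price is the second-highest bid, €18,500.
Bidder G's payoff = €50,500 − €18,500 = €32,000. All other bidders lose, so their payoff is 0.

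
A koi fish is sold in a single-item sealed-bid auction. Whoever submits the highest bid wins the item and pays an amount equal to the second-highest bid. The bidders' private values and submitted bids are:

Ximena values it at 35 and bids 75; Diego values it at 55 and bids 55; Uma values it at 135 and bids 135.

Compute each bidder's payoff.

Ordered from highest: Uma 135; Ximena 75; Diego 55.
Uma has the top bid and wins; the price is the second-highest bid, 75.
Uma's payoff = 135 − 75 = 60. All other bidders lose, so their payoff is 0.

Ximena 0, Diego 0, Uma 60.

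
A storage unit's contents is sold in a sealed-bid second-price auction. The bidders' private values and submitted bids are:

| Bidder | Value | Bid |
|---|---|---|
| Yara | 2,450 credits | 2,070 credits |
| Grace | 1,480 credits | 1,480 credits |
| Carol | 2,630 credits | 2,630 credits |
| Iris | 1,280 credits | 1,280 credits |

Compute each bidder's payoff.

Payoffs: Yara 0 credits, Grace 0 credits, Carol 560 credits, Iris 0 credits.

Ranking the bids: Carol 2,630 credits, then Yara 2,070 credits, then Grace 1,480 credits, then Iris 1,280 credits.
Carol has the top bid and wins; the price is the second-highest bid, 2,070 credits.
Carol's payoff = 2,630 credits − 2,070 credits = 560 credits. All other bidders lose, so their payoff is 0.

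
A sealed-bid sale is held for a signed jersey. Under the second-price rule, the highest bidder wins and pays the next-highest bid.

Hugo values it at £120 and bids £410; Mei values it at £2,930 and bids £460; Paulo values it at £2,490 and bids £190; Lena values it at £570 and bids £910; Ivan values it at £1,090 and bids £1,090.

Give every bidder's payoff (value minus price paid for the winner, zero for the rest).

Payoffs: Hugo £0, Mei £0, Paulo £0, Lena £0, Ivan £180.

Ordered from highest: Ivan £1,090; Lena £910; Mei £460; Hugo £410; Paulo £190.
Ivan has the top bid and wins; the price is the second-highest bid, £910.
Ivan's payoff = £1,090 − £910 = £180. All other bidders lose, so their payoff is 0.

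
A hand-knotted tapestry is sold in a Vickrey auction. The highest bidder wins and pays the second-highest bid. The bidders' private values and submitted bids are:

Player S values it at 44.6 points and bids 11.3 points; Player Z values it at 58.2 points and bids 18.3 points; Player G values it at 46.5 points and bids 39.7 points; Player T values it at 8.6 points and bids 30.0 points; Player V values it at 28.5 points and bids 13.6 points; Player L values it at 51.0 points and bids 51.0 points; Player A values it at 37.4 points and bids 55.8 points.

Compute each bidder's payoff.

Payoffs: Player S 0.0 points, Player Z 0.0 points, Player G 0.0 points, Player T 0.0 points, Player V 0.0 points, Player L 0.0 points, Player A -13.6 points.

Ordered from highest: Player A 55.8 points, then Player L 51.0 points, then Player G 39.7 points, then Player T 30.0 points, then Player Z 18.3 points, then Player V 13.6 points, then Player S 11.3 points.
Player A has the top bid and wins; the price is the second-highest bid, 51.0 points.
Player A's payoff = 37.4 points − 51.0 points = -13.6 points. All other bidders lose, so their payoff is 0.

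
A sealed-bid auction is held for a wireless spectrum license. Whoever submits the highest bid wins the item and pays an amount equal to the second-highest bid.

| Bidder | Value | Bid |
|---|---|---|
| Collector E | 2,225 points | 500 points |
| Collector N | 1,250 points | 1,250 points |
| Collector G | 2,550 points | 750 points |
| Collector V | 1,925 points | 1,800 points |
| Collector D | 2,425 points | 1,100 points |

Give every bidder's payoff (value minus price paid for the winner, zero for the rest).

Collector E 0 points, Collector N 0 points, Collector G 0 points, Collector V 675 points, Collector D 0 points.

Sorted high to low: Collector V 1,800 points > Collector N 1,250 points > Collector D 1,100 points > Collector G 750 points > Collector E 500 points.
Collector V has the top bid and wins; the price is the second-highest bid, 1,250 points.
Collector V's payoff = 1,925 points − 1,250 points = 675 points. All other bidders lose, so their payoff is 0.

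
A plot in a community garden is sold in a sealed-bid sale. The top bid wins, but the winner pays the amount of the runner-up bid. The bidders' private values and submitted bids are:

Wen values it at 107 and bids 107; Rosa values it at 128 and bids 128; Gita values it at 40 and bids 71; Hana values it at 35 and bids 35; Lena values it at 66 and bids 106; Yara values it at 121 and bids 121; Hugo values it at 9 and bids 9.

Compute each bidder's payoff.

Payoffs: Wen 0, Rosa 7, Gita 0, Hana 0, Lena 0, Yara 0, Hugo 0.

Bids in descending order: Rosa 128 > Yara 121 > Wen 107 > Lena 106 > Gita 71 > Hana 35 > Hugo 9.
Rosa has the top bid and wins; the price is the second-highest bid, 121.
Rosa's payoff = 128 − 121 = 7. All other bidders lose, so their payoff is 0.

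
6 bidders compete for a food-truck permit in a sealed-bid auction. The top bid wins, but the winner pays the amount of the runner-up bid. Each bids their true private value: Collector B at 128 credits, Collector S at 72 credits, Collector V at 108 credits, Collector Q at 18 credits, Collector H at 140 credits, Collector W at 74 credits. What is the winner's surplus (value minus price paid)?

Sorted high to low: Collector H 140 credits > Collector B 128 credits > Collector V 108 credits > Collector W 74 credits > Collector S 72 credits > Collector Q 18 credits.
Collector H wins with the top bid and pays the second-highest, 128 credits.
Surplus = 140 credits − 128 credits = 12 credits.

Surplus = 12 credits.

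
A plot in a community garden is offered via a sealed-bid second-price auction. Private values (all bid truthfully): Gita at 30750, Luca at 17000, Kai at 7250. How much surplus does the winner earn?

13750

Sorted high to low: Gita 30750; Luca 17000; Kai 7250.
Gita wins with the top bid and pays the second-highest, 17000.
Surplus = 30750 − 17000 = 13750.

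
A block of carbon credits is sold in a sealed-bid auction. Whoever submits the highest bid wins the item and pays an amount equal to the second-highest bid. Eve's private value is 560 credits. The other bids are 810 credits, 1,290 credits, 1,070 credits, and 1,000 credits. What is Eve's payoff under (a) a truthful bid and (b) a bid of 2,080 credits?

(a) 0 credits  (b) -730 credits

The highest competing bid is 1,290 credits.
Bidding truthfully at 560 credits: the top bid is 1,290 credits (a rival), so Eve loses. Payoff = 0 credits.
Bidding 2,080 credits: Eve has the top bid, wins, and pays the second-highest bid 1,290 credits. Payoff = 560 credits − 1,290 credits = -730 credits.
Deviating from a truthful bid can only lose payoff in a second-price auction — never gain.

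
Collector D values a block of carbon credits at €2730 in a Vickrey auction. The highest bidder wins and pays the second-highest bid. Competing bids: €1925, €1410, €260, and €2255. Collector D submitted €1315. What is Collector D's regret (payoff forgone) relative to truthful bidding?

The highest competing bid is €2255.
Bidding truthfully at €2730: Collector D has the top bid, wins, and pays the second-highest bid €2255. Payoff = €2730 − €2255 = €475.
Bidding €1315: the top bid is €2255 (a rival), so Collector D loses. Payoff = €0.
Regret = truthful payoff − actual payoff = €475 − €0 = €475.

€475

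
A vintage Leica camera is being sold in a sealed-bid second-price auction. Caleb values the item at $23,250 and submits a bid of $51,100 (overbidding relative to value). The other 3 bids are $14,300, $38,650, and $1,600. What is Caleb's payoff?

Highest competing bid: $38,650.
Caleb's bid $51,100 is the highest overall, so Caleb wins and pays the second-highest bid, $38,650.
Payoff = value − price = $23,250 − $38,650 = -$15,400.
Overbidding won the item at a price above value — truthful bidding would have avoided this loss.

Payoff = -$15,400.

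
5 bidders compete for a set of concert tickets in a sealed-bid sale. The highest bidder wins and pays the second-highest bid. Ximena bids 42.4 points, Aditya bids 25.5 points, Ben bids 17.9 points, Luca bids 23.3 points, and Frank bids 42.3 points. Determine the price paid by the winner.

42.3 points

Ordered from highest: Ximena 42.4 points; Frank 42.3 points; Aditya 25.5 points; Luca 23.3 points; Ben 17.9 points.
Ximena has the highest bid, so Ximena wins.
The second-highest bid is 42.3 points, so that is what Ximena pays.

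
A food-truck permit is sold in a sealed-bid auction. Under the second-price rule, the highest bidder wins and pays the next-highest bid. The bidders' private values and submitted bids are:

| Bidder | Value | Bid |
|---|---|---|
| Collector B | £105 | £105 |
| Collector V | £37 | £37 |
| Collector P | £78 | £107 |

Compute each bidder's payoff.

Bids in descending order: Collector P £107; Collector B £105; Collector V £37.
Collector P has the top bid and wins; the price is the second-highest bid, £105.
Collector P's payoff = £78 − £105 = -£27. All other bidders lose, so their payoff is 0.

Payoffs: Collector B £0, Collector V £0, Collector P -£27.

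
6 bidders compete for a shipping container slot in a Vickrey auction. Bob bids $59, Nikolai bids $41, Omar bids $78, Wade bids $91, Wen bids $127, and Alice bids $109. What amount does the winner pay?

Price paid: $109.

Sorted high to low: Wen $127; Alice $109; Wade $91; Omar $78; Bob $59; Nikolai $41.
Wen has the highest bid, so Wen wins.
The second-highest bid is $109, so that is what Wen pays.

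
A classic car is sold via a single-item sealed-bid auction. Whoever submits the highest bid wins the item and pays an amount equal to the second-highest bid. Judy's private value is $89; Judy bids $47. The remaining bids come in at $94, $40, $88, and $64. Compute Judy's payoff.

Highest competing bid: $94.
Judy's bid $47 is not the highest, so Judy loses, pays nothing, and earns zero payoff.

Judy's payoff: $0.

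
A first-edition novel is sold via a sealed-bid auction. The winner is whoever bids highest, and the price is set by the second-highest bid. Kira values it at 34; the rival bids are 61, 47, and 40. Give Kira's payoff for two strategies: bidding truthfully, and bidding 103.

The highest competing bid is 61.
Bidding truthfully at 34: the top bid is 61 (a rival), so Kira loses. Payoff = 0.
Bidding 103: Kira has the top bid, wins, and pays the second-highest bid 61. Payoff = 34 − 61 = -27.
Deviating from a truthful bid can only lose payoff in a second-price auction — never gain.

Truthful: 0; alternative: -27.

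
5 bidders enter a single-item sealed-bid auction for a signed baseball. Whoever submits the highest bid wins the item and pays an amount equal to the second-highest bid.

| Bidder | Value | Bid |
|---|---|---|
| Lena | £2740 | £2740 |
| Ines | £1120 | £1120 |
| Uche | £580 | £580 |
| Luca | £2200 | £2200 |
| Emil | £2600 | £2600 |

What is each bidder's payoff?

Bids in descending order: Lena £2740; Emil £2600; Luca £2200; Ines £1120; Uche £580.
Lena has the top bid and wins; the price is the second-highest bid, £2600.
Lena's payoff = £2740 − £2600 = £140. All other bidders lose, so their payoff is 0.

Lena £140, Ines £0, Uche £0, Luca £0, Emil £0.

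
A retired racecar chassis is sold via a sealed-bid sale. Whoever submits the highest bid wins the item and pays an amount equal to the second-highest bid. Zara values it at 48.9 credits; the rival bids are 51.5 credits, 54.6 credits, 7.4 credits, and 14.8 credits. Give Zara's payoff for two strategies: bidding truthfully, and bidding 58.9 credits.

Truthful: 0.0 credits; alternative: -5.7 credits.

The highest competing bid is 54.6 credits.
Bidding truthfully at 48.9 credits: the top bid is 54.6 credits (a rival), so Zara loses. Payoff = 0.0 credits.
Bidding 58.9 credits: Zara has the top bid, wins, and pays the second-highest bid 54.6 credits. Payoff = 48.9 credits − 54.6 credits = -5.7 credits.
This is the dominant-strategy logic: truthful bidding weakly beats any alternative.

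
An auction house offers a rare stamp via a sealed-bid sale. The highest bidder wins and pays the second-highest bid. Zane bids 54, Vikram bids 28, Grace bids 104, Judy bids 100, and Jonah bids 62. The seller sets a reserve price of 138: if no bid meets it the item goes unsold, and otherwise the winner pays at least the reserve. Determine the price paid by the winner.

Ordered from highest: Grace 104 > Judy 100 > Jonah 62 > Zane 54 > Vikram 28.
The top bid 104 is below the reserve 138, so the item goes unsold and nothing is paid.

unsold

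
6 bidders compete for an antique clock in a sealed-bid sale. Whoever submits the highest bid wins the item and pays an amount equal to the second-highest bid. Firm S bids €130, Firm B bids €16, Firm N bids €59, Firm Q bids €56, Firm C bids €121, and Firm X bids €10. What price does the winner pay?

The winner pays €121.

Ordered from highest: Firm S €130, then Firm C €121, then Firm N €59, then Firm Q €56, then Firm B €16, then Firm X €10.
Firm S has the highest bid, so Firm S wins.
The second-highest bid is €121, so that is what Firm S pays.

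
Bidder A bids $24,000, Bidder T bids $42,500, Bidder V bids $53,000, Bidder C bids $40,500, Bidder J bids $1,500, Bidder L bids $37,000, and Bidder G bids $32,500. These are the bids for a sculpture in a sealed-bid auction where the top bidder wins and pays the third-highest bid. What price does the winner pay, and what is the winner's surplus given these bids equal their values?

Ranking the bids: Bidder V $53,000, then Bidder T $42,500, then Bidder C $40,500, then Bidder L $37,000, then Bidder G $32,500, then Bidder A $24,000, then Bidder J $1,500.
Bidder V is the highest bidder, so Bidder V wins.
Under the third-price rule, the price is the third-highest bid: $40,500.
Surplus = $53,000 − $40,500 = $12,500.

The winner pays $40,500 for a surplus of $12,500.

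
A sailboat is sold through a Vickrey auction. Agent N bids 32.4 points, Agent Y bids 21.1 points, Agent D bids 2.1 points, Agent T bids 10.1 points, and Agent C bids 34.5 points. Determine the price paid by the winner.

Price paid: 32.4 points.

Ordered from highest: Agent C 34.5 points; Agent N 32.4 points; Agent Y 21.1 points; Agent T 10.1 points; Agent D 2.1 points.
Agent C has the highest bid, so Agent C wins.
The second-highest bid is 32.4 points, so that is what Agent C pays.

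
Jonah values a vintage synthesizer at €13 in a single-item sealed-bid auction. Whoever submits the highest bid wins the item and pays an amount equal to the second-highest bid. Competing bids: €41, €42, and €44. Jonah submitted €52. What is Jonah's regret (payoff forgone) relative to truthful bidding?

€31

The highest competing bid is €44.
Bidding truthfully at €13: the top bid is €44 (a rival), so Jonah loses. Payoff = €0.
Bidding €52: Jonah has the top bid, wins, and pays the second-highest bid €44. Payoff = €13 − €44 = -€31.
Regret = truthful payoff − actual payoff = €0 − -€31 = €31.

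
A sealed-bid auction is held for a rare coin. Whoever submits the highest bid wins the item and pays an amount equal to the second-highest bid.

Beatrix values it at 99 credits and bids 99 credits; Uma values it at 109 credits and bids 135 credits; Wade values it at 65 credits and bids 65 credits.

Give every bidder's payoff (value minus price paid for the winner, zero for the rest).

Payoffs: Beatrix 0 credits, Uma 10 credits, Wade 0 credits.

Bids in descending order: Uma 135 credits > Beatrix 99 credits > Wade 65 credits.
Uma has the top bid and wins; the price is the second-highest bid, 99 credits.
Uma's payoff = 109 credits − 99 credits = 10 credits. All other bidders lose, so their payoff is 0.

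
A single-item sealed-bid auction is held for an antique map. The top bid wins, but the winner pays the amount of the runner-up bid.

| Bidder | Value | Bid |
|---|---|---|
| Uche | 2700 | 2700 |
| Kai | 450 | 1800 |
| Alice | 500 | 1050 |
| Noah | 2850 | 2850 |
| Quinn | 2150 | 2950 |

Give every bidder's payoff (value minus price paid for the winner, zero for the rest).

Payoffs: Uche 0, Kai 0, Alice 0, Noah 0, Quinn -700.

Bids in descending order: Quinn 2950, then Noah 2850, then Uche 2700, then Kai 1800, then Alice 1050.
Quinn has the top bid and wins; the price is the second-highest bid, 2850.
Quinn's payoff = 2150 − 2850 = -700. All other bidders lose, so their payoff is 0.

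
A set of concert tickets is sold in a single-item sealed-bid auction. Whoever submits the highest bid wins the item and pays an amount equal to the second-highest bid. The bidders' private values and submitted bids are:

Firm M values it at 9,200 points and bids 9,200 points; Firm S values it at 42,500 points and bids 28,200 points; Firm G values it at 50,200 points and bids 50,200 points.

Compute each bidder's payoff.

Ranking the bids: Firm G 50,200 points > Firm S 28,200 points > Firm M 9,200 points.
Firm G has the top bid and wins; the price is the second-highest bid, 28,200 points.
Firm G's payoff = 50,200 points − 28,200 points = 22,000 points. All other bidders lose, so their payoff is 0.

Firm M 0 points, Firm S 0 points, Firm G 22,000 points.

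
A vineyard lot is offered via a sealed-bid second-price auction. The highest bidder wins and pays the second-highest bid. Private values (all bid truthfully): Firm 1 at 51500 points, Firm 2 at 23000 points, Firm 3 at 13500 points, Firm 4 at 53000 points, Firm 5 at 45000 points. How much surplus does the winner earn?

1500 points

Ranking the bids: Firm 4 53000 points > Firm 1 51500 points > Firm 5 45000 points > Firm 2 23000 points > Firm 3 13500 points.
Firm 4 wins with the top bid and pays the second-highest, 51500 points.
Surplus = 53000 points − 51500 points = 1500 points.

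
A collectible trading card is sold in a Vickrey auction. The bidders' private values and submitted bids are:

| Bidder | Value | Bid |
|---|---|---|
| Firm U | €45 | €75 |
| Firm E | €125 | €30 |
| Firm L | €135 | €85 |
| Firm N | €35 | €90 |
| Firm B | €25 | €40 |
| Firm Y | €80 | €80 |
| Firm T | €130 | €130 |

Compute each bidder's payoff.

Payoffs: Firm U €0, Firm E €0, Firm L €0, Firm N €0, Firm B €0, Firm Y €0, Firm T €40.

Sorted high to low: Firm T €130, then Firm N €90, then Firm L €85, then Firm Y €80, then Firm U €75, then Firm B €40, then Firm E €30.
Firm T has the top bid and wins; the price is the second-highest bid, €90.
Firm T's payoff = €130 − €90 = €40. All other bidders lose, so their payoff is 0.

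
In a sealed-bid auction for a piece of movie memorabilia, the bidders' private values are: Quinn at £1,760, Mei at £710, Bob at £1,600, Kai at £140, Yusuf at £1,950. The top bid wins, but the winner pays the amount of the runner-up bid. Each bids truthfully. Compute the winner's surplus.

Winner's surplus: £190.

Ordered from highest: Yusuf £1,950, then Quinn £1,760, then Bob £1,600, then Mei £710, then Kai £140.
Yusuf wins with the top bid and pays the second-highest, £1,760.
Surplus = £1,950 − £1,760 = £190.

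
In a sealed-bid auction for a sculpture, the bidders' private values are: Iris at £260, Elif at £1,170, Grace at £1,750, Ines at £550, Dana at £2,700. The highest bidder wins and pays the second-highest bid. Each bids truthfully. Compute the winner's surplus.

Winner's surplus: £950.

Bids in descending order: Dana £2,700; Grace £1,750; Elif £1,170; Ines £550; Iris £260.
Dana wins with the top bid and pays the second-highest, £1,750.
Surplus = £2,700 − £1,750 = £950.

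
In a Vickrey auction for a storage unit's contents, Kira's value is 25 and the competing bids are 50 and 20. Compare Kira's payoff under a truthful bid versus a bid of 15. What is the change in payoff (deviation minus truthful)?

Change in payoff: 0.

The highest competing bid is 50.
Bidding truthfully at 25: the top bid is 50 (a rival), so Kira loses. Payoff = 0.
Bidding 15: the top bid is 50 (a rival), so Kira loses. Payoff = 0.
Change = 0 − 0 = 0.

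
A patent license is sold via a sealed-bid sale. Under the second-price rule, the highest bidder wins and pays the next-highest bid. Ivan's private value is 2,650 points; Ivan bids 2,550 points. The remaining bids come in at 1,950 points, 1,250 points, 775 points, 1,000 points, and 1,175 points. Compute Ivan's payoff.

Ivan's payoff: 700 points.

Highest competing bid: 1,950 points.
Ivan's bid 2,550 points is the highest overall, so Ivan wins and pays the second-highest bid, 1,950 points.
Payoff = value − price = 2,650 points − 1,950 points = 700 points.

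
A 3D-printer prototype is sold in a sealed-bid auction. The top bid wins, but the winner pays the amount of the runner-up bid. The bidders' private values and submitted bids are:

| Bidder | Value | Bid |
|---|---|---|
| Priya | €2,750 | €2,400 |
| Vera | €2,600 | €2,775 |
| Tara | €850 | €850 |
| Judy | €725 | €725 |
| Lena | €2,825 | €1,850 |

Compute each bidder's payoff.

Ranking the bids: Vera €2,775 > Priya €2,400 > Lena €1,850 > Tara €850 > Judy €725.
Vera has the top bid and wins; the price is the second-highest bid, €2,400.
Vera's payoff = €2,600 − €2,400 = €200. All other bidders lose, so their payoff is 0.

Priya €0, Vera €200, Tara €0, Judy €0, Lena €0.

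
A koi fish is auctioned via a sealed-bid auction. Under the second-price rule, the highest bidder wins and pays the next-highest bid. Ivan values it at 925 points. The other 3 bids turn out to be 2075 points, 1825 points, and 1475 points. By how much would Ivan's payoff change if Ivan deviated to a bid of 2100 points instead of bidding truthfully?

The highest competing bid is 2075 points.
Bidding truthfully at 925 points: the top bid is 2075 points (a rival), so Ivan loses. Payoff = 0 points.
Bidding 2100 points: Ivan has the top bid, wins, and pays the second-highest bid 2075 points. Payoff = 925 points − 2075 points = -1150 points.
Change = -1150 points − 0 points = -1150 points.
This is the dominant-strategy logic: truthful bidding weakly beats any alternative.

Payoff change: -1150 points.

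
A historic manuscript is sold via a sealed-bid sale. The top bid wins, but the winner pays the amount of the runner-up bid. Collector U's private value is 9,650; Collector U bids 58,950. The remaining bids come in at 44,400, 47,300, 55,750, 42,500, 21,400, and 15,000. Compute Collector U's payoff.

Highest competing bid: 55,750.
Collector U's bid 58,950 is the highest overall, so Collector U wins and pays the second-highest bid, 55,750.
Payoff = value − price = 9,650 − 55,750 = -46,100.

-46,100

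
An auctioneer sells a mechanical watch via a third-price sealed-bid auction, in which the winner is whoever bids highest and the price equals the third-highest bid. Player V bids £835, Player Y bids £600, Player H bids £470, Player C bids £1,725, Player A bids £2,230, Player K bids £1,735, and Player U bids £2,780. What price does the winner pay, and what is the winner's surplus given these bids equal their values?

Ranking the bids: Player U £2,780 > Player A £2,230 > Player K £1,735 > Player C £1,725 > Player V £835 > Player Y £600 > Player H £470.
Player U is the highest bidder, so Player U wins.
Under the third-price rule, the price is the third-highest bid: £1,735.
Surplus = £2,780 − £1,735 = £1,045.

Price £1,735; surplus £1,045.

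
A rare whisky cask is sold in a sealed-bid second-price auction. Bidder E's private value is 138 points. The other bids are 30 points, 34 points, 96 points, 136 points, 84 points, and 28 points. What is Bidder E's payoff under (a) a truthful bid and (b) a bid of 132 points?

The highest competing bid is 136 points.
Bidding truthfully at 138 points: Bidder E has the top bid, wins, and pays the second-highest bid 136 points. Payoff = 138 points − 136 points = 2 points.
Bidding 132 points: the top bid is 136 points (a rival), so Bidder E loses. Payoff = 0 points.

(a) 2 points  (b) 0 points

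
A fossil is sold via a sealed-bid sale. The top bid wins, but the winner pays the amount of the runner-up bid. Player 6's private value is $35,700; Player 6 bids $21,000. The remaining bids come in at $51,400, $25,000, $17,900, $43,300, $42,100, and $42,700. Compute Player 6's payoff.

Highest competing bid: $51,400.
Player 6's bid $21,000 is not the highest, so Player 6 loses, pays nothing, and earns zero payoff.

Payoff = $0.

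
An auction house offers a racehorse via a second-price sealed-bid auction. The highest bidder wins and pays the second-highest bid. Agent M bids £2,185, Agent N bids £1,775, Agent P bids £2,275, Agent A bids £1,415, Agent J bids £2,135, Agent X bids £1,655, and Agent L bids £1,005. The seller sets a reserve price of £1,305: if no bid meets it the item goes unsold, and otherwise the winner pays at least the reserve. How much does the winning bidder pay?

Price paid: £2,185.

Ranking the bids: Agent P £2,275, then Agent M £2,185, then Agent J £2,135, then Agent N £1,775, then Agent X £1,655, then Agent A £1,415, then Agent L £1,005.
Agent P has the highest bid, so Agent P wins.
The second-highest bid is £2,185, which exceeds the reserve, so that sets the price.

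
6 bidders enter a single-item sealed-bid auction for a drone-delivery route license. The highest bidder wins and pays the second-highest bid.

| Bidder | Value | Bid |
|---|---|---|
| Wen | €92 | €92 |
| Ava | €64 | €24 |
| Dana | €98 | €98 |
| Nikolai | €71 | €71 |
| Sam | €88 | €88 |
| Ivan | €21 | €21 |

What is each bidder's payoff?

Wen €0, Ava €0, Dana €6, Nikolai €0, Sam €0, Ivan €0.

Sorted high to low: Dana €98, then Wen €92, then Sam €88, then Nikolai €71, then Ava €24, then Ivan €21.
Dana has the top bid and wins; the price is the second-highest bid, €92.
Dana's payoff = €98 − €92 = €6. All other bidders lose, so their payoff is 0.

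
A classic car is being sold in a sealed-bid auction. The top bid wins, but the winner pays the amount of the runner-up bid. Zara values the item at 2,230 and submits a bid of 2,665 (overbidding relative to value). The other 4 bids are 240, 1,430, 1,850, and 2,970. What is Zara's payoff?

Highest competing bid: 2,970.
Zara's bid 2,665 is not the highest, so Zara loses, pays nothing, and earns zero payoff.

0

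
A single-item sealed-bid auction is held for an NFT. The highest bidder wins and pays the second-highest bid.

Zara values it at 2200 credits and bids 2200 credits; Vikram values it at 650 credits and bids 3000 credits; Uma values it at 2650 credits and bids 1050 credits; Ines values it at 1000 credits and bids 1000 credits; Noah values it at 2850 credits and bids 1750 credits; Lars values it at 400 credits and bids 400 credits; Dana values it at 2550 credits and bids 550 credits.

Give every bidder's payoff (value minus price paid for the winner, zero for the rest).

Ordered from highest: Vikram 3000 credits; Zara 2200 credits; Noah 1750 credits; Uma 1050 credits; Ines 1000 credits; Dana 550 credits; Lars 400 credits.
Vikram has the top bid and wins; the price is the second-highest bid, 2200 credits.
Vikram's payoff = 650 credits − 2200 credits = -1550 credits. All other bidders lose, so their payoff is 0.

Payoffs: Zara 0 credits, Vikram -1550 credits, Uma 0 credits, Ines 0 credits, Noah 0 credits, Lars 0 credits, Dana 0 credits.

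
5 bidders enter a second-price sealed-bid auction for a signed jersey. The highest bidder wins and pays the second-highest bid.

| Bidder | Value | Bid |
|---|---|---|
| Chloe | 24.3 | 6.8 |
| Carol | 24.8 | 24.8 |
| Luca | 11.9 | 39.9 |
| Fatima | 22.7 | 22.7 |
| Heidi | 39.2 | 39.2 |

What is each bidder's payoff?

Bids in descending order: Luca 39.9, then Heidi 39.2, then Carol 24.8, then Fatima 22.7, then Chloe 6.8.
Luca has the top bid and wins; the price is the second-highest bid, 39.2.
Luca's payoff = 11.9 − 39.2 = -27.3. All other bidders lose, so their payoff is 0.

Payoffs: Chloe 0.0, Carol 0.0, Luca -27.3, Fatima 0.0, Heidi 0.0.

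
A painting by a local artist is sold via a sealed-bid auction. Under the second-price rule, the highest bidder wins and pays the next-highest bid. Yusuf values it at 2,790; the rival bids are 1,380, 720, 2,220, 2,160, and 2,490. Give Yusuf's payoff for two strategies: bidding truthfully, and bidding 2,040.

Truthful: 300; alternative: 0.

The highest competing bid is 2,490.
Bidding truthfully at 2,790: Yusuf has the top bid, wins, and pays the second-highest bid 2,490. Payoff = 2,790 − 2,490 = 300.
Bidding 2,040: the top bid is 2,490 (a rival), so Yusuf loses. Payoff = 0.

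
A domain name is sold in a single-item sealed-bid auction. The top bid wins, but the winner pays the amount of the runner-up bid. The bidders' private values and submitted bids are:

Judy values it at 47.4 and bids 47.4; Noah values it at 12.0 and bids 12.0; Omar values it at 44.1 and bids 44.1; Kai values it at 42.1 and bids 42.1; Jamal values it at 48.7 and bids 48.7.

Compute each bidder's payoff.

Ranking the bids: Jamal 48.7, then Judy 47.4, then Omar 44.1, then Kai 42.1, then Noah 12.0.
Jamal has the top bid and wins; the price is the second-highest bid, 47.4.
Jamal's payoff = 48.7 − 47.4 = 1.3. All other bidders lose, so their payoff is 0.

Judy 0.0, Noah 0.0, Omar 0.0, Kai 0.0, Jamal 1.3.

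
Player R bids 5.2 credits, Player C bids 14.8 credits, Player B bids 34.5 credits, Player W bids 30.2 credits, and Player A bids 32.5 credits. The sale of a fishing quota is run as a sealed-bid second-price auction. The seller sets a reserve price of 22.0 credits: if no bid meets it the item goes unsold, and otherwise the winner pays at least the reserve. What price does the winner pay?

The winner pays 32.5 credits.

Bids in descending order: Player B 34.5 credits > Player A 32.5 credits > Player W 30.2 credits > Player C 14.8 credits > Player R 5.2 credits.
Player B has the highest bid, so Player B wins.
The second-highest bid is 32.5 credits, which exceeds the reserve, so that sets the price.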